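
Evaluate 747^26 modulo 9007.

5140

26 in binary is 11010, i.e. 26 = 16 + 8 + 2.
747^1 ≡ 747 (mod 9007)
747^2 ≡ 747^2 = 558009 ≡ 8582 (mod 9007)
747^4 ≡ 8582^2 = 73650724 ≡ 485 (mod 9007)
747^8 ≡ 485^2 = 235225 ≡ 1043 (mod 9007)
747^16 ≡ 1043^2 = 1087849 ≡ 7009 (mod 9007)
747^26 = 747^16 · 747^8 · 747^2 ≡ 7009 · 1043 · 8582 (mod 9007).
Accumulate the product:
7009 · 1043 = 7310387 ≡ 5710
5710 · 8582 = 49003220 ≡ 5140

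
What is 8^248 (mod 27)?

Using repeated squaring:
248 in binary is 11111000, i.e. 248 = 128 + 64 + 32 + 16 + 8.
8^1 ≡ 8 (mod 27)
8^2 ≡ 8^2 = 64 ≡ 10 (mod 27)
8^4 ≡ 10^2 = 100 ≡ 19 (mod 27)
8^8 ≡ 19^2 = 361 ≡ 10 (mod 27)
8^16 ≡ 10^2 = 100 ≡ 19 (mod 27)
8^32 ≡ 19^2 = 361 ≡ 10 (mod 27)
8^64 ≡ 10^2 = 100 ≡ 19 (mod 27)
8^128 ≡ 19^2 = 361 ≡ 10 (mod 27)
8^248 = 8^128 * 8^64 * 8^32 * 8^16 * 8^8 ≡ 10 * 19 * 10 * 19 * 10 (mod 27).
Accumulate the product:
10 * 19 = 190 ≡ 1
1 * 10 = 10
10 * 19 = 190 ≡ 1
1 * 10 = 10

10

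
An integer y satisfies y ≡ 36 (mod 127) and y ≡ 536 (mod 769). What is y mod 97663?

127⁻¹ mod 769: 127×109 ≡ 1 (mod 769), so 127⁻¹ ≡ 109.
y = 36 + 127×((536 − 36)×109 mod 769) = 36 + 127×670 = 85126.
Check: 85126 mod 127 = 36, 85126 mod 769 = 536. ✓

85126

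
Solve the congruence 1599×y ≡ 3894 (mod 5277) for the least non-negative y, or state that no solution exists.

gcd(1599, 5277) = 3, and 3 | 3894, so solutions exist.
Divide through by 3: 533×y ≡ 1298 mod 1759.
533⁻¹ ≡ 1726 (mod 1759).
y ≡ 1726×1298 ≡ 1141 (mod 1759).
The smallest non-negative solution is y = 1141.

1141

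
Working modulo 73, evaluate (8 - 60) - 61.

33

8 - 60 = -52 ≡ 21 (mod 73)
21 - 61 = -40 ≡ 33 (mod 73)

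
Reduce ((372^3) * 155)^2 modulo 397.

(372)^3 ≡ 255 (mod 397)
255 * 155 = 39525 ≡ 222 (mod 397)
(222)^2 ≡ 56 (mod 397)

56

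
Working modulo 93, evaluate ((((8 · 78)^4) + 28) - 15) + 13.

65

8 · 78 = 624 ≡ 66 (mod 93)
(66)^4 ≡ 39 (mod 93)
39 + 28 = 67
67 - 15 = 52
52 + 13 = 65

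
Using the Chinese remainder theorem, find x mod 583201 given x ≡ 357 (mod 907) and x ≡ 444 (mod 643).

166338

907⁻¹ mod 643: 907*246 ≡ 1 (mod 643), so 907⁻¹ ≡ 246.
x = 357 + 907*((444 − 357)*246 mod 643) = 357 + 907*183 = 166338.
Check: 166338 mod 907 = 357, 166338 mod 643 = 444. ✓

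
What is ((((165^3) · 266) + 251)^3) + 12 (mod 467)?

(165)^3 ≡ 52 (mod 467)
52 · 266 = 13832 ≡ 289 (mod 467)
289 + 251 = 540 ≡ 73 (mod 467)
(73)^3 ≡ 6 (mod 467)
6 + 12 = 18

18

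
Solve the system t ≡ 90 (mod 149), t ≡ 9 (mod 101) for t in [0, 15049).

149⁻¹ mod 101: 149·40 ≡ 1 (mod 101), so 149⁻¹ ≡ 40.
t = 90 + 149·((9 − 90)·40 mod 101) = 90 + 149·93 = 13947.

13947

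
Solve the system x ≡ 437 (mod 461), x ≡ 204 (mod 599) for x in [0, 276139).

179305

461⁻¹ mod 599: 461*204 ≡ 1 (mod 599), so 461⁻¹ ≡ 204.
x = 437 + 461*((204 − 437)*204 mod 599) = 437 + 461*388 = 179305.
Check: 179305 mod 461 = 437, 179305 mod 599 = 204. ✓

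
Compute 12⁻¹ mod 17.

10

17 = 1×12 + 5
12 = 2×5 + 2
5 = 2×2 + 1
2 = 2×1 + 0
gcd(12, 17) = 1, so the inverse exists.
Back-substitute for 1:
1 = 1×5 − 2×2
  = −2×12 + 5×5
  = 5×17 − 7×12
So 12⁻¹ ≡ −7 ≡ 10 (mod 17).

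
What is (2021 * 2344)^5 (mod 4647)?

2021 * 2344 = 4737224 ≡ 1931 (mod 4647)
(1931)^5 ≡ 1955 (mod 4647)

1955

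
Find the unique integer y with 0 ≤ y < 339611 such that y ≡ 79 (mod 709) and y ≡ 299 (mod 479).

251774

709⁻¹ mod 479: 709×252 ≡ 1 (mod 479), so 709⁻¹ ≡ 252.
y = 79 + 709×((299 − 79)×252 mod 479) = 79 + 709×355 = 251774.
Check: 251774 mod 709 = 79, 251774 mod 479 = 299. ✓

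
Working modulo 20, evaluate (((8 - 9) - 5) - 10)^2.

16

8 - 9 = -1 ≡ 19 (mod 20)
19 - 5 = 14
14 - 10 = 4
(4)^2 ≡ 16 (mod 20)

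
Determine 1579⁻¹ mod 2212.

2212 = 1*1579 + 633
1579 = 2*633 + 313
633 = 2*313 + 7
313 = 44*7 + 5
7 = 1*5 + 2
5 = 2*2 + 1
2 = 2*1 + 0
gcd(1579, 2212) = 1, so the inverse exists.
Bézout: 1 = −676*2212 + 947*1579.
So 1579⁻¹ ≡ 947 (mod 2212).

947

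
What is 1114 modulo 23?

1114 = 48*23 + 10, so 1114 ≡ 10 (mod 23).

10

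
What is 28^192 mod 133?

Using repeated squaring:
192 in binary is 11000000, i.e. 192 = 128 + 64.
28^1 ≡ 28 (mod 133)
28^2 ≡ 28^2 = 784 ≡ 119 (mod 133)
28^4 ≡ 119^2 = 14161 ≡ 63 (mod 133)
28^8 ≡ 63^2 = 3969 ≡ 112 (mod 133)
28^16 ≡ 112^2 = 12544 ≡ 42 (mod 133)
28^32 ≡ 42^2 = 1764 ≡ 35 (mod 133)
28^64 ≡ 35^2 = 1225 ≡ 28 (mod 133)
28^128 ≡ 28^2 = 784 ≡ 119 (mod 133)
28^192 = 28^128 · 28^64 ≡ 119 · 28 (mod 133).
119 · 28 = 3332 ≡ 7 (mod 133).

7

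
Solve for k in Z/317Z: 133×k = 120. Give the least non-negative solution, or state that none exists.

275

gcd(133, 317) = 1, so a unique solution mod 317 exists.
133⁻¹ ≡ 174 (mod 317).
k ≡ 174×120 ≡ 275 (mod 317).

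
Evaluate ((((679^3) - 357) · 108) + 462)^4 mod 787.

(679)^3 ≡ 275 (mod 787)
275 - 357 = -82 ≡ 705 (mod 787)
705 · 108 = 76140 ≡ 588 (mod 787)
588 + 462 = 1050 ≡ 263 (mod 787)
(263)^4 ≡ 486 (mod 787)

486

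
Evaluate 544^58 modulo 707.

Compute successive squares:
58 in binary is 111010, i.e. 58 = 32 + 16 + 8 + 2.
544^1 ≡ 544 (mod 707)
544^2 ≡ 544^2 = 295936 ≡ 410 (mod 707)
544^4 ≡ 410^2 = 168100 ≡ 541 (mod 707)
544^8 ≡ 541^2 = 292681 ≡ 690 (mod 707)
544^16 ≡ 690^2 = 476100 ≡ 289 (mod 707)
544^32 ≡ 289^2 = 83521 ≡ 95 (mod 707)
544^58 = 544^32 · 544^16 · 544^8 · 544^2 ≡ 95 · 289 · 690 · 410 (mod 707).
Accumulate the product:
95 · 289 = 27455 ≡ 589
589 · 690 = 406410 ≡ 592
592 · 410 = 242720 ≡ 219

219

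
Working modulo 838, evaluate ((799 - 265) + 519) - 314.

739

799 - 265 = 534
534 + 519 = 1053 ≡ 215 (mod 838)
215 - 314 = -99 ≡ 739 (mod 838)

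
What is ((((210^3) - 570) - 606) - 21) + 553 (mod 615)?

(210)^3 ≡ 330 (mod 615)
330 - 570 = -240 ≡ 375 (mod 615)
375 - 606 = -231 ≡ 384 (mod 615)
384 - 21 = 363
363 + 553 = 916 ≡ 301 (mod 615)

301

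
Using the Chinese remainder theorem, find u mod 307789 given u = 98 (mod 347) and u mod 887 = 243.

190948

347⁻¹ mod 887: 347×432 ≡ 1 (mod 887), so 347⁻¹ ≡ 432.
u = 98 + 347×((243 − 98)×432 mod 887) = 98 + 347×550 = 190948.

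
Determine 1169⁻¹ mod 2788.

Run the extended Euclidean algorithm:
2788 = 2×1169 + 450
1169 = 2×450 + 269
450 = 1×269 + 181
269 = 1×181 + 88
181 = 2×88 + 5
88 = 17×5 + 3
5 = 1×3 + 2
3 = 1×2 + 1
2 = 2×1 + 0
gcd(1169, 2788) = 1, so the inverse exists.
Back-substitute for 1:
1 = 1×3 − 1×2
  = −1×5 + 2×3
  = 2×88 − 35×5
  = −35×181 + 72×88
  = 72×269 − 107×181
  = −107×450 + 179×269
  = 179×1169 − 465×450
  = −465×2788 + 1109×1169
So 1169⁻¹ ≡ 1109 (mod 2788).

1109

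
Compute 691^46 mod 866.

691^1 ≡ 691 (mod 866)
691^2 ≡ 691^2 = 477481 ≡ 315 (mod 866)
691^4 ≡ 315^2 = 99225 ≡ 501 (mod 866)
691^8 ≡ 501^2 = 251001 ≡ 727 (mod 866)
691^16 ≡ 727^2 = 528529 ≡ 269 (mod 866)
691^32 ≡ 269^2 = 72361 ≡ 483 (mod 866)
691^46 = 691^32 * 691^8 * 691^4 * 691^2 ≡ 483 * 727 * 501 * 315 (mod 866).
Accumulate the product:
483 * 727 = 351141 ≡ 411
411 * 501 = 205911 ≡ 669
669 * 315 = 210735 ≡ 297

297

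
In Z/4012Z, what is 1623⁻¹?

4012 = 2*1623 + 766
1623 = 2*766 + 91
766 = 8*91 + 38
91 = 2*38 + 15
38 = 2*15 + 8
15 = 1*8 + 7
8 = 1*7 + 1
7 = 7*1 + 0
gcd(1623, 4012) = 1, so the inverse exists.
Bézout: 1 = 214*4012 − 529*1623.
So 1623⁻¹ ≡ −529 ≡ 3483 (mod 4012).

3483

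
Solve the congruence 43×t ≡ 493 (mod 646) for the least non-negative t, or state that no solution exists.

357

gcd(43, 646) = 1, so a unique solution mod 646 exists.
43⁻¹ ≡ 631 (mod 646).
t ≡ 631×493 ≡ 357 (mod 646).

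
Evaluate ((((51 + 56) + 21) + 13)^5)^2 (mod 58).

51 + 56 = 107 ≡ 49 (mod 58)
49 + 21 = 70 ≡ 12 (mod 58)
12 + 13 = 25
(25)^5 ≡ 49 (mod 58)
(49)^2 ≡ 23 (mod 58)

23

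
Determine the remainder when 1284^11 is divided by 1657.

423

11 in binary is 1011, i.e. 11 = 8 + 2 + 1.
1284^1 ≡ 1284 (mod 1657)
1284^2 ≡ 1284^2 = 1648656 ≡ 1598 (mod 1657)
1284^4 ≡ 1598^2 = 2553604 ≡ 167 (mod 1657)
1284^8 ≡ 167^2 = 27889 ≡ 1377 (mod 1657)
1284^11 = 1284^8 * 1284^2 * 1284^1 ≡ 1377 * 1598 * 1284 (mod 1657).
Accumulate the product:
1377 * 1598 = 2200446 ≡ 1607
1607 * 1284 = 2063388 ≡ 423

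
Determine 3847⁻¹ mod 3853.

642

Run the extended Euclidean algorithm:
3853 = 1·3847 + 6
3847 = 641·6 + 1
6 = 6·1 + 0
gcd(3847, 3853) = 1, so the inverse exists.
Back-substitute for 1:
1 = 1·3847 − 641·6
  = −641·3853 + 642·3847
So 3847⁻¹ ≡ 642 (mod 3853).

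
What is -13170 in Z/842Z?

302

-13170 = -16×842 + 302, so -13170 ≡ 302 (mod 842).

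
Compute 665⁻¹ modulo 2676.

1505

Apply the Euclidean algorithm and back-substitute:
2676 = 4×665 + 16
665 = 41×16 + 9
16 = 1×9 + 7
9 = 1×7 + 2
7 = 3×2 + 1
2 = 2×1 + 0
gcd(665, 2676) = 1, so the inverse exists.
Bézout: 1 = 291×2676 − 1171×665.
So 665⁻¹ ≡ −1171 ≡ 1505 (mod 2676).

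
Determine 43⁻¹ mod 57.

57 = 1·43 + 14
43 = 3·14 + 1
14 = 14·1 + 0
gcd(43, 57) = 1, so the inverse exists.
Back-substitute for 1:
1 = 1·43 − 3·14
  = −3·57 + 4·43
So 43⁻¹ ≡ 4 (mod 57).

4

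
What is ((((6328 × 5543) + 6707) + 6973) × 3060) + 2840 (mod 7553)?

6328 × 5543 = 35076104 ≡ 7525 (mod 7553)
7525 + 6707 = 14232 ≡ 6679 (mod 7553)
6679 + 6973 = 13652 ≡ 6099 (mod 7553)
6099 × 3060 = 18662940 ≡ 7030 (mod 7553)
7030 + 2840 = 9870 ≡ 2317 (mod 7553)

2317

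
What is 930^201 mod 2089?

1517

By square-and-multiply:
201 in binary is 11001001, i.e. 201 = 128 + 64 + 8 + 1.
930^1 ≡ 930 (mod 2089)
930^2 ≡ 930^2 = 864900 ≡ 54 (mod 2089)
930^4 ≡ 54^2 = 2916 ≡ 827 (mod 2089)
930^8 ≡ 827^2 = 683929 ≡ 826 (mod 2089)
930^16 ≡ 826^2 = 682276 ≡ 1262 (mod 2089)
930^32 ≡ 1262^2 = 1592644 ≡ 826 (mod 2089)
930^64 ≡ 826^2 = 682276 ≡ 1262 (mod 2089)
930^128 ≡ 1262^2 = 1592644 ≡ 826 (mod 2089)
930^201 = 930^128 * 930^64 * 930^8 * 930^1 ≡ 826 * 1262 * 826 * 930 (mod 2089).
Accumulate the product:
826 * 1262 = 1042412 ≡ 1
1 * 826 = 826
826 * 930 = 768180 ≡ 1517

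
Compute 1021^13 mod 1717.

By square-and-multiply:
13 in binary is 1101, i.e. 13 = 8 + 4 + 1.
1021^1 ≡ 1021 (mod 1717)
1021^2 ≡ 1021^2 = 1042441 ≡ 222 (mod 1717)
1021^4 ≡ 222^2 = 49284 ≡ 1208 (mod 1717)
1021^8 ≡ 1208^2 = 1459264 ≡ 1531 (mod 1717)
1021^13 = 1021^8 * 1021^4 * 1021^1 ≡ 1531 * 1208 * 1021 (mod 1717).
Accumulate the product:
1531 * 1208 = 1849448 ≡ 239
239 * 1021 = 244019 ≡ 205

205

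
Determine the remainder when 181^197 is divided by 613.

197 in binary is 11000101, i.e. 197 = 128 + 64 + 4 + 1.
181^1 ≡ 181 (mod 613)
181^2 ≡ 181^2 = 32761 ≡ 272 (mod 613)
181^4 ≡ 272^2 = 73984 ≡ 424 (mod 613)
181^8 ≡ 424^2 = 179776 ≡ 167 (mod 613)
181^16 ≡ 167^2 = 27889 ≡ 304 (mod 613)
181^32 ≡ 304^2 = 92416 ≡ 466 (mod 613)
181^64 ≡ 466^2 = 217156 ≡ 154 (mod 613)
181^128 ≡ 154^2 = 23716 ≡ 422 (mod 613)
181^197 = 181^128 · 181^64 · 181^4 · 181^1 ≡ 422 · 154 · 424 · 181 (mod 613).
Accumulate the product:
422 · 154 = 64988 ≡ 10
10 · 424 = 4240 ≡ 562
562 · 181 = 101722 ≡ 577

577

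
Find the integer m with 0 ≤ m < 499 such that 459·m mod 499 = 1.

By the extended Euclidean algorithm:
499 = 1·459 + 40
459 = 11·40 + 19
40 = 2·19 + 2
19 = 9·2 + 1
2 = 2·1 + 0
gcd(459, 499) = 1, so the inverse exists.
Bézout: 1 = −218·499 + 237·459.
So 459⁻¹ ≡ 237 (mod 499).

237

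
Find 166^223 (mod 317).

223 in binary is 11011111, i.e. 223 = 128 + 64 + 16 + 8 + 4 + 2 + 1.
166^1 ≡ 166 (mod 317)
166^2 ≡ 166^2 = 27556 ≡ 294 (mod 317)
166^4 ≡ 294^2 = 86436 ≡ 212 (mod 317)
166^8 ≡ 212^2 = 44944 ≡ 247 (mod 317)
166^16 ≡ 247^2 = 61009 ≡ 145 (mod 317)
166^32 ≡ 145^2 = 21025 ≡ 103 (mod 317)
166^64 ≡ 103^2 = 10609 ≡ 148 (mod 317)
166^128 ≡ 148^2 = 21904 ≡ 31 (mod 317)
166^223 = 166^128 · 166^64 · 166^16 · 166^8 · 166^4 · 166^2 · 166^1 ≡ 31 · 148 · 145 · 247 · 212 · 294 · 166 (mod 317).
Accumulate the product:
31 · 148 = 4588 ≡ 150
150 · 145 = 21750 ≡ 194
194 · 247 = 47918 ≡ 51
51 · 212 = 10812 ≡ 34
34 · 294 = 9996 ≡ 169
169 · 166 = 28054 ≡ 158

158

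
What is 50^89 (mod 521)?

36

By square-and-multiply:
89 in binary is 1011001, i.e. 89 = 64 + 16 + 8 + 1.
50^1 ≡ 50 (mod 521)
50^2 ≡ 50^2 = 2500 ≡ 416 (mod 521)
50^4 ≡ 416^2 = 173056 ≡ 84 (mod 521)
50^8 ≡ 84^2 = 7056 ≡ 283 (mod 521)
50^16 ≡ 283^2 = 80089 ≡ 376 (mod 521)
50^32 ≡ 376^2 = 141376 ≡ 185 (mod 521)
50^64 ≡ 185^2 = 34225 ≡ 360 (mod 521)
50^89 = 50^64 · 50^16 · 50^8 · 50^1 ≡ 360 · 376 · 283 · 50 (mod 521).
Accumulate the product:
360 · 376 = 135360 ≡ 421
421 · 283 = 119143 ≡ 355
355 · 50 = 17750 ≡ 36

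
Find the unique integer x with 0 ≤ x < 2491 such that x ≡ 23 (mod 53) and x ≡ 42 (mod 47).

53⁻¹ mod 47: 53×8 ≡ 1 (mod 47), so 53⁻¹ ≡ 8.
x = 23 + 53×((42 − 23)×8 mod 47) = 23 + 53×11 = 606.
Check: 606 mod 53 = 23, 606 mod 47 = 42. ✓

606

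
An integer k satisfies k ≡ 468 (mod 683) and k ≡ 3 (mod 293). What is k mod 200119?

176682

683⁻¹ mod 293: 683×145 ≡ 1 (mod 293), so 683⁻¹ ≡ 145.
k = 468 + 683×((3 − 468)×145 mod 293) = 468 + 683×258 = 176682.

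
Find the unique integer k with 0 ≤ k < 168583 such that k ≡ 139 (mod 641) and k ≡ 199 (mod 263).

641⁻¹ mod 263: 641*247 ≡ 1 (mod 263), so 641⁻¹ ≡ 247.
k = 139 + 641*((199 − 139)*247 mod 263) = 139 + 641*92 = 59111.

59111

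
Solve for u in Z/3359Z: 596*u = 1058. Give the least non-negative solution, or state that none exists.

gcd(596, 3359) = 1, so a unique solution mod 3359 exists.
596⁻¹ ≡ 2260 (mod 3359).
u ≡ 2260*1058 ≡ 2831 (mod 3359).

2831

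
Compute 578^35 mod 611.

401

By square-and-multiply:
35 in binary is 100011, i.e. 35 = 32 + 2 + 1.
578^1 ≡ 578 (mod 611)
578^2 ≡ 578^2 = 334084 ≡ 478 (mod 611)
578^4 ≡ 478^2 = 228484 ≡ 581 (mod 611)
578^8 ≡ 581^2 = 337561 ≡ 289 (mod 611)
578^16 ≡ 289^2 = 83521 ≡ 425 (mod 611)
578^32 ≡ 425^2 = 180625 ≡ 380 (mod 611)
578^35 = 578^32 × 578^2 × 578^1 ≡ 380 × 478 × 578 (mod 611).
Accumulate the product:
380 × 478 = 181640 ≡ 173
173 × 578 = 99994 ≡ 401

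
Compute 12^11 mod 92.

By square-and-multiply:
12^1 ≡ 12 (mod 92)
12^2 ≡ 12^2 = 144 ≡ 52 (mod 92)
12^4 ≡ 52^2 = 2704 ≡ 36 (mod 92)
12^8 ≡ 36^2 = 1296 ≡ 8 (mod 92)
12^11 = 12^8 × 12^2 × 12^1 ≡ 8 × 52 × 12 (mod 92).
Accumulate the product:
8 × 52 = 416 ≡ 48
48 × 12 = 576 ≡ 24

24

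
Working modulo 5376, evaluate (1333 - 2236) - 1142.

1333 - 2236 = -903 ≡ 4473 (mod 5376)
4473 - 1142 = 3331

3331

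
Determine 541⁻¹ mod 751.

By the extended Euclidean algorithm:
751 = 1*541 + 210
541 = 2*210 + 121
210 = 1*121 + 89
121 = 1*89 + 32
89 = 2*32 + 25
32 = 1*25 + 7
25 = 3*7 + 4
7 = 1*4 + 3
4 = 1*3 + 1
3 = 3*1 + 0
gcd(541, 751) = 1, so the inverse exists.
Bézout: 1 = 152*751 − 211*541.
So 541⁻¹ ≡ −211 ≡ 540 (mod 751).

540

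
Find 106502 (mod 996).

106502 = 106*996 + 926, so 106502 ≡ 926 (mod 996).

926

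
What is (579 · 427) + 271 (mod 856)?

120

579 · 427 = 247233 ≡ 705 (mod 856)
705 + 271 = 976 ≡ 120 (mod 856)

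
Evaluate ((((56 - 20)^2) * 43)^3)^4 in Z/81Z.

56 - 20 = 36
(36)^2 ≡ 0 (mod 81)
0 * 43 = 0
(0)^3 ≡ 0 (mod 81)
(0)^4 ≡ 0 (mod 81)

0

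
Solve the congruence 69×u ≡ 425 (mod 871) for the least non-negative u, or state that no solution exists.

246

gcd(69, 871) = 1, so a unique solution mod 871 exists.
69⁻¹ ≡ 101 (mod 871).
u ≡ 101×425 ≡ 246 (mod 871).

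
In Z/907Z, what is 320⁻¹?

907 = 2×320 + 267
320 = 1×267 + 53
267 = 5×53 + 2
53 = 26×2 + 1
2 = 2×1 + 0
gcd(320, 907) = 1, so the inverse exists.
Back-substitute for 1:
1 = 1×53 − 26×2
  = −26×267 + 131×53
  = 131×320 − 157×267
  = −157×907 + 445×320
So 320⁻¹ ≡ 445 (mod 907).

445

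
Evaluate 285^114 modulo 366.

Compute successive squares:
114 in binary is 1110010, i.e. 114 = 64 + 32 + 16 + 2.
285^1 ≡ 285 (mod 366)
285^2 ≡ 285^2 = 81225 ≡ 339 (mod 366)
285^4 ≡ 339^2 = 114921 ≡ 363 (mod 366)
285^8 ≡ 363^2 = 131769 ≡ 9 (mod 366)
285^16 ≡ 9^2 = 81 (mod 366)
285^32 ≡ 81^2 = 6561 ≡ 339 (mod 366)
285^64 ≡ 339^2 = 114921 ≡ 363 (mod 366)
285^114 = 285^64 * 285^32 * 285^16 * 285^2 ≡ 363 * 339 * 81 * 339 (mod 366).
Accumulate the product:
363 * 339 = 123057 ≡ 81
81 * 81 = 6561 ≡ 339
339 * 339 = 114921 ≡ 363

363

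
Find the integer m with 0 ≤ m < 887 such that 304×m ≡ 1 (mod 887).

213

By the extended Euclidean algorithm:
887 = 2*304 + 279
304 = 1*279 + 25
279 = 11*25 + 4
25 = 6*4 + 1
4 = 4*1 + 0
gcd(304, 887) = 1, so the inverse exists.
Back-substitute for 1:
1 = 1*25 − 6*4
  = −6*279 + 67*25
  = 67*304 − 73*279
  = −73*887 + 213*304
So 304⁻¹ ≡ 213 (mod 887).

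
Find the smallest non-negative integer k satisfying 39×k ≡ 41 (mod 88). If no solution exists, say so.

gcd(39, 88) = 1, so a unique solution mod 88 exists.
39⁻¹ ≡ 79 (mod 88).
k ≡ 79×41 ≡ 71 (mod 88).

71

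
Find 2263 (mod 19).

2263 = 119·19 + 2, so 2263 ≡ 2 (mod 19).

2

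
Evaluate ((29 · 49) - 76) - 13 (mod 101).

29 · 49 = 1421 ≡ 7 (mod 101)
7 - 76 = -69 ≡ 32 (mod 101)
32 - 13 = 19

19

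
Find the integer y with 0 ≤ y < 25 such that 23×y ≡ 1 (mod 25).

12

25 = 1×23 + 2
23 = 11×2 + 1
2 = 2×1 + 0
gcd(23, 25) = 1, so the inverse exists.
Back-substitute for 1:
1 = 1×23 − 11×2
  = −11×25 + 12×23
So 23⁻¹ ≡ 12 (mod 25).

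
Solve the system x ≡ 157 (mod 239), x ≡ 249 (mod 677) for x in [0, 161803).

50347

239⁻¹ mod 677: 239*17 ≡ 1 (mod 677), so 239⁻¹ ≡ 17.
x = 157 + 239*((249 − 157)*17 mod 677) = 157 + 239*210 = 50347.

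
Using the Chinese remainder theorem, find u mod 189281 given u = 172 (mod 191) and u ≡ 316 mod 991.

185633

191⁻¹ mod 991: 191×633 ≡ 1 (mod 991), so 191⁻¹ ≡ 633.
u = 172 + 191×((316 − 172)×633 mod 991) = 172 + 191×971 = 185633.
Check: 185633 mod 191 = 172, 185633 mod 991 = 316. ✓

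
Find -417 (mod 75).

-417 = -6*75 + 33, so -417 ≡ 33 (mod 75).

33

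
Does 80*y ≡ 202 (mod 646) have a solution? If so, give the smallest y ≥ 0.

269

gcd(80, 646) = 2, and 2 | 202, so solutions exist.
Divide through by 2: 40*y ≡ 101 (mod 323).
40⁻¹ ≡ 105 (mod 323).
y ≡ 105*101 ≡ 269 (mod 323).
The smallest non-negative solution is y = 269.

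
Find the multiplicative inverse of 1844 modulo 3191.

3191 = 1*1844 + 1347
1844 = 1*1347 + 497
1347 = 2*497 + 353
497 = 1*353 + 144
353 = 2*144 + 65
144 = 2*65 + 14
65 = 4*14 + 9
14 = 1*9 + 5
9 = 1*5 + 4
5 = 1*4 + 1
4 = 4*1 + 0
gcd(1844, 3191) = 1, so the inverse exists.
Bézout: 1 = −397*3191 + 687*1844.
So 1844⁻¹ ≡ 687 (mod 3191).

687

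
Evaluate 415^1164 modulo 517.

Using repeated squaring:
415^1 ≡ 415 (mod 517)
415^2 ≡ 415^2 = 172225 ≡ 64 (mod 517)
415^4 ≡ 64^2 = 4096 ≡ 477 (mod 517)
415^8 ≡ 477^2 = 227529 ≡ 49 (mod 517)
415^16 ≡ 49^2 = 2401 ≡ 333 (mod 517)
415^32 ≡ 333^2 = 110889 ≡ 251 (mod 517)
415^64 ≡ 251^2 = 63001 ≡ 444 (mod 517)
415^128 ≡ 444^2 = 197136 ≡ 159 (mod 517)
415^256 ≡ 159^2 = 25281 ≡ 465 (mod 517)
415^512 ≡ 465^2 = 216225 ≡ 119 (mod 517)
415^1024 ≡ 119^2 = 14161 ≡ 202 (mod 517)
415^1164 = 415^1024 · 415^128 · 415^8 · 415^4 ≡ 202 · 159 · 49 · 477 (mod 517).
Accumulate the product:
202 · 159 = 32118 ≡ 64
64 · 49 = 3136 ≡ 34
34 · 477 = 16218 ≡ 191

191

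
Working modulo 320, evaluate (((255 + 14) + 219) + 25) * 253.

255 + 14 = 269
269 + 219 = 488 ≡ 168 (mod 320)
168 + 25 = 193
193 * 253 = 48829 ≡ 189 (mod 320)

189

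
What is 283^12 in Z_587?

By square-and-multiply:
12 in binary is 1100, i.e. 12 = 8 + 4.
283^1 ≡ 283 (mod 587)
283^2 ≡ 283^2 = 80089 ≡ 257 (mod 587)
283^4 ≡ 257^2 = 66049 ≡ 305 (mod 587)
283^8 ≡ 305^2 = 93025 ≡ 279 (mod 587)
283^12 = 283^8 × 283^4 ≡ 279 × 305 (mod 587).
279 × 305 = 85095 ≡ 567 (mod 587).

567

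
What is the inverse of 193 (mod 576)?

576 = 2·193 + 190
193 = 1·190 + 3
190 = 63·3 + 1
3 = 3·1 + 0
gcd(193, 576) = 1, so the inverse exists.
Bézout: 1 = 64·576 − 191·193.
So 193⁻¹ ≡ −191 ≡ 385 (mod 576).

385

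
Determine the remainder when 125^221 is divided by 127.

By square-and-multiply:
221 in binary is 11011101, i.e. 221 = 128 + 64 + 16 + 8 + 4 + 1.
125^1 ≡ 125 (mod 127)
125^2 ≡ 125^2 = 15625 ≡ 4 (mod 127)
125^4 ≡ 4^2 = 16 (mod 127)
125^8 ≡ 16^2 = 256 ≡ 2 (mod 127)
125^16 ≡ 2^2 = 4 (mod 127)
125^32 ≡ 4^2 = 16 (mod 127)
125^64 ≡ 16^2 = 256 ≡ 2 (mod 127)
125^128 ≡ 2^2 = 4 (mod 127)
125^221 = 125^128 × 125^64 × 125^16 × 125^8 × 125^4 × 125^1 ≡ 4 × 2 × 4 × 2 × 16 × 125 (mod 127).
Accumulate the product:
4 × 2 = 8
8 × 4 = 32
32 × 2 = 64
64 × 16 = 1024 ≡ 8
8 × 125 = 1000 ≡ 111

111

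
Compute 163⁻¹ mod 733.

Run the extended Euclidean algorithm:
733 = 4×163 + 81
163 = 2×81 + 1
81 = 81×1 + 0
gcd(163, 733) = 1, so the inverse exists.
Bézout: 1 = −2×733 + 9×163.
So 163⁻¹ ≡ 9 (mod 733).

9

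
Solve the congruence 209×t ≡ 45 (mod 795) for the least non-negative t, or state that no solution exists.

gcd(209, 795) = 1, so a unique solution mod 795 exists.
209⁻¹ ≡ 194 (mod 795).
t ≡ 194×45 ≡ 780 (mod 795).

780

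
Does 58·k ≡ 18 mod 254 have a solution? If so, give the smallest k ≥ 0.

gcd(58, 254) = 2, and 2 | 18, so solutions exist.
Divide through by 2: 29·k = 9 (mod 127).
29⁻¹ ≡ 92 (mod 127).
k ≡ 92·9 ≡ 66 (mod 127).
The smallest non-negative solution is k = 66.

66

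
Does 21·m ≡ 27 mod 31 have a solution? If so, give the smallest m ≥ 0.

19

gcd(21, 31) = 1, so a unique solution mod 31 exists.
21⁻¹ ≡ 3 (mod 31).
m ≡ 3·27 ≡ 19 (mod 31).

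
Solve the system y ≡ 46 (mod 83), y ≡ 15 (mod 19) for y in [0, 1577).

129

83⁻¹ mod 19: 83*11 ≡ 1 (mod 19), so 83⁻¹ ≡ 11.
y = 46 + 83*((15 − 46)*11 mod 19) = 46 + 83*1 = 129.
Check: 129 mod 83 = 46, 129 mod 19 = 15. ✓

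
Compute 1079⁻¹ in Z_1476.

1331

1476 = 1*1079 + 397
1079 = 2*397 + 285
397 = 1*285 + 112
285 = 2*112 + 61
112 = 1*61 + 51
61 = 1*51 + 10
51 = 5*10 + 1
10 = 10*1 + 0
gcd(1079, 1476) = 1, so the inverse exists.
Bézout: 1 = 106*1476 − 145*1079.
So 1079⁻¹ ≡ −145 ≡ 1331 (mod 1476).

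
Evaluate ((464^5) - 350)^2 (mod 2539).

(464)^5 ≡ 1229 (mod 2539)
1229 - 350 = 879
(879)^2 ≡ 785 (mod 2539)

785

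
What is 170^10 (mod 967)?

702

By square-and-multiply:
170^1 ≡ 170 (mod 967)
170^2 ≡ 170^2 = 28900 ≡ 857 (mod 967)
170^4 ≡ 857^2 = 734449 ≡ 496 (mod 967)
170^8 ≡ 496^2 = 246016 ≡ 398 (mod 967)
170^10 = 170^8 × 170^2 ≡ 398 × 857 (mod 967).
398 × 857 = 341086 ≡ 702 (mod 967).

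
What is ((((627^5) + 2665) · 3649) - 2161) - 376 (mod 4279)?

(627)^5 ≡ 3916 (mod 4279)
3916 + 2665 = 6581 ≡ 2302 (mod 4279)
2302 · 3649 = 8399998 ≡ 321 (mod 4279)
321 - 2161 = -1840 ≡ 2439 (mod 4279)
2439 - 376 = 2063

2063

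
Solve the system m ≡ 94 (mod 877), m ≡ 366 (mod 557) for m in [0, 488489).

877⁻¹ mod 557: 877*47 ≡ 1 (mod 557), so 877⁻¹ ≡ 47.
m = 94 + 877*((366 − 94)*47 mod 557) = 94 + 877*530 = 464904.

464904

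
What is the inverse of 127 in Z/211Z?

108

Apply the Euclidean algorithm and back-substitute:
211 = 1×127 + 84
127 = 1×84 + 43
84 = 1×43 + 41
43 = 1×41 + 2
41 = 20×2 + 1
2 = 2×1 + 0
gcd(127, 211) = 1, so the inverse exists.
Back-substitute for 1:
1 = 1×41 − 20×2
  = −20×43 + 21×41
  = 21×84 − 41×43
  = −41×127 + 62×84
  = 62×211 − 103×127
So 127⁻¹ ≡ −103 ≡ 108 (mod 211).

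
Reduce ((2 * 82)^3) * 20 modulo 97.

2 * 82 = 164 ≡ 67 (mod 97)
(67)^3 ≡ 63 (mod 97)
63 * 20 = 1260 ≡ 96 (mod 97)

96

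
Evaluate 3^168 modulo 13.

168 in binary is 10101000, i.e. 168 = 128 + 32 + 8.
3^1 ≡ 3 (mod 13)
3^2 ≡ 3^2 = 9 (mod 13)
3^4 ≡ 9^2 = 81 ≡ 3 (mod 13)
3^8 ≡ 3^2 = 9 (mod 13)
3^16 ≡ 9^2 = 81 ≡ 3 (mod 13)
3^32 ≡ 3^2 = 9 (mod 13)
3^64 ≡ 9^2 = 81 ≡ 3 (mod 13)
3^128 ≡ 3^2 = 9 (mod 13)
3^168 = 3^128 × 3^32 × 3^8 ≡ 9 × 9 × 9 (mod 13).
Accumulate the product:
9 × 9 = 81 ≡ 3
3 × 9 = 27 ≡ 1

1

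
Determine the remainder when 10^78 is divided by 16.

Compute successive squares:
10^1 ≡ 10 (mod 16)
10^2 ≡ 10^2 = 100 ≡ 4 (mod 16)
10^4 ≡ 4^2 = 16 ≡ 0 (mod 16)
10^8 ≡ 0^2 = 0 (mod 16)
10^16 ≡ 0^2 = 0 (mod 16)
10^32 ≡ 0^2 = 0 (mod 16)
10^64 ≡ 0^2 = 0 (mod 16)
10^78 = 10^64 × 10^8 × 10^4 × 10^2 ≡ 0 × 0 × 0 × 4 (mod 16).
Accumulate the product:
0 × 0 = 0
0 × 0 = 0
0 × 4 = 0

0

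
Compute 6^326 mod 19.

17

By square-and-multiply:
326 in binary is 101000110, i.e. 326 = 256 + 64 + 4 + 2.
6^1 ≡ 6 (mod 19)
6^2 ≡ 6^2 = 36 ≡ 17 (mod 19)
6^4 ≡ 17^2 = 289 ≡ 4 (mod 19)
6^8 ≡ 4^2 = 16 (mod 19)
6^16 ≡ 16^2 = 256 ≡ 9 (mod 19)
6^32 ≡ 9^2 = 81 ≡ 5 (mod 19)
6^64 ≡ 5^2 = 25 ≡ 6 (mod 19)
6^128 ≡ 6^2 = 36 ≡ 17 (mod 19)
6^256 ≡ 17^2 = 289 ≡ 4 (mod 19)
6^326 = 6^256 * 6^64 * 6^4 * 6^2 ≡ 4 * 6 * 4 * 17 (mod 19).
Accumulate the product:
4 * 6 = 24 ≡ 5
5 * 4 = 20 ≡ 1
1 * 17 = 17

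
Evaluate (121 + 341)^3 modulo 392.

0

121 + 341 = 462 ≡ 70 (mod 392)
(70)^3 ≡ 0 (mod 392)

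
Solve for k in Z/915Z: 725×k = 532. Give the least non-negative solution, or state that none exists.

gcd(725, 915) = 5, and 5 does not divide 532.
So the congruence has no solution.

no solution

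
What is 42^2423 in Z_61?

2423 in binary is 100101110111, i.e. 2423 = 2048 + 256 + 64 + 32 + 16 + 4 + 2 + 1.
42^1 ≡ 42 (mod 61)
42^2 ≡ 42^2 = 1764 ≡ 56 (mod 61)
42^4 ≡ 56^2 = 3136 ≡ 25 (mod 61)
42^8 ≡ 25^2 = 625 ≡ 15 (mod 61)
42^16 ≡ 15^2 = 225 ≡ 42 (mod 61)
42^32 ≡ 42^2 = 1764 ≡ 56 (mod 61)
42^64 ≡ 56^2 = 3136 ≡ 25 (mod 61)
42^128 ≡ 25^2 = 625 ≡ 15 (mod 61)
42^256 ≡ 15^2 = 225 ≡ 42 (mod 61)
42^512 ≡ 42^2 = 1764 ≡ 56 (mod 61)
42^1024 ≡ 56^2 = 3136 ≡ 25 (mod 61)
42^2048 ≡ 25^2 = 625 ≡ 15 (mod 61)
42^2423 = 42^2048 * 42^256 * 42^64 * 42^32 * 42^16 * 42^4 * 42^2 * 42^1 ≡ 15 * 42 * 25 * 56 * 42 * 25 * 56 * 42 (mod 61).
Accumulate the product:
15 * 42 = 630 ≡ 20
20 * 25 = 500 ≡ 12
12 * 56 = 672 ≡ 1
1 * 42 = 42
42 * 25 = 1050 ≡ 13
13 * 56 = 728 ≡ 57
57 * 42 = 2394 ≡ 15

15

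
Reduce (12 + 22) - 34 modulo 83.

12 + 22 = 34
34 - 34 = 0

0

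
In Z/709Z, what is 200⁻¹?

39

Apply the Euclidean algorithm and back-substitute:
709 = 3*200 + 109
200 = 1*109 + 91
109 = 1*91 + 18
91 = 5*18 + 1
18 = 18*1 + 0
gcd(200, 709) = 1, so the inverse exists.
Bézout: 1 = −11*709 + 39*200.
So 200⁻¹ ≡ 39 (mod 709).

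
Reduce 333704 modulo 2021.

239

333704 = 165×2021 + 239, so 333704 ≡ 239 (mod 2021).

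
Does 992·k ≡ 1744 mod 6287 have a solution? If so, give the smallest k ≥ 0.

1320

gcd(992, 6287) = 1, so a unique solution mod 6287 exists.
992⁻¹ ≡ 1933 (mod 6287).
k ≡ 1933·1744 ≡ 1320 (mod 6287).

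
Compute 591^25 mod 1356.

615

Using repeated squaring:
25 in binary is 11001, i.e. 25 = 16 + 8 + 1.
591^1 ≡ 591 (mod 1356)
591^2 ≡ 591^2 = 349281 ≡ 789 (mod 1356)
591^4 ≡ 789^2 = 622521 ≡ 117 (mod 1356)
591^8 ≡ 117^2 = 13689 ≡ 129 (mod 1356)
591^16 ≡ 129^2 = 16641 ≡ 369 (mod 1356)
591^25 = 591^16 * 591^8 * 591^1 ≡ 369 * 129 * 591 (mod 1356).
Accumulate the product:
369 * 129 = 47601 ≡ 141
141 * 591 = 83331 ≡ 615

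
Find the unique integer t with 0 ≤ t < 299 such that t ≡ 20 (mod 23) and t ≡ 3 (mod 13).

23⁻¹ mod 13: 23*4 ≡ 1 (mod 13), so 23⁻¹ ≡ 4.
t = 20 + 23*((3 − 20)*4 mod 13) = 20 + 23*10 = 250.
Check: 250 mod 23 = 20, 250 mod 13 = 3. ✓

250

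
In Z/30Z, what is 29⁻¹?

29

Apply the Euclidean algorithm and back-substitute:
30 = 1*29 + 1
29 = 29*1 + 0
gcd(29, 30) = 1, so the inverse exists.
Bézout: 1 = 1*30 − 1*29.
So 29⁻¹ ≡ −1 ≡ 29 (mod 30).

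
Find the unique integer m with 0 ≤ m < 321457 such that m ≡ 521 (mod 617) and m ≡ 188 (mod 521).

617⁻¹ mod 521: 617×38 ≡ 1 (mod 521), so 617⁻¹ ≡ 38.
m = 521 + 617×((188 − 521)×38 mod 521) = 521 + 617×371 = 229428.

229428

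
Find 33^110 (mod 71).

110 in binary is 1101110, i.e. 110 = 64 + 32 + 8 + 4 + 2.
33^1 ≡ 33 (mod 71)
33^2 ≡ 33^2 = 1089 ≡ 24 (mod 71)
33^4 ≡ 24^2 = 576 ≡ 8 (mod 71)
33^8 ≡ 8^2 = 64 (mod 71)
33^16 ≡ 64^2 = 4096 ≡ 49 (mod 71)
33^32 ≡ 49^2 = 2401 ≡ 58 (mod 71)
33^64 ≡ 58^2 = 3364 ≡ 27 (mod 71)
33^110 = 33^64 × 33^32 × 33^8 × 33^4 × 33^2 ≡ 27 × 58 × 64 × 8 × 24 (mod 71).
Accumulate the product:
27 × 58 = 1566 ≡ 4
4 × 64 = 256 ≡ 43
43 × 8 = 344 ≡ 60
60 × 24 = 1440 ≡ 20

20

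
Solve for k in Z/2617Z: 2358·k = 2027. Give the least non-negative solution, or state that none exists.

1720

gcd(2358, 2617) = 1, so a unique solution mod 2617 exists.
2358⁻¹ ≡ 485 (mod 2617).
k ≡ 485·2027 ≡ 1720 (mod 2617).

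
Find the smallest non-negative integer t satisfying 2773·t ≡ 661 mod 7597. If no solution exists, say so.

gcd(2773, 7597) = 1, so a unique solution mod 7597 exists.
2773⁻¹ ≡ 6408 (mod 7597).
t ≡ 6408·661 ≡ 4159 (mod 7597).

4159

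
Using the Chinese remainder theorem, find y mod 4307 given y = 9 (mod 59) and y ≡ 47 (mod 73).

2310

59⁻¹ mod 73: 59×26 ≡ 1 (mod 73), so 59⁻¹ ≡ 26.
y = 9 + 59×((47 − 9)×26 mod 73) = 9 + 59×39 = 2310.
Check: 2310 mod 59 = 9, 2310 mod 73 = 47. ✓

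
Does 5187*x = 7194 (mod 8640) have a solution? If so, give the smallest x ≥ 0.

gcd(5187, 8640) = 3, and 3 | 7194, so solutions exist.
Divide through by 3: 1729*x mod 2880 = 2398.
1729⁻¹ ≡ 1729 (mod 2880).
x ≡ 1729*2398 ≡ 1822 (mod 2880).
The smallest non-negative solution is x = 1822.

1822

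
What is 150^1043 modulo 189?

54

1043 in binary is 10000010011, i.e. 1043 = 1024 + 16 + 2 + 1.
150^1 ≡ 150 (mod 189)
150^2 ≡ 150^2 = 22500 ≡ 9 (mod 189)
150^4 ≡ 9^2 = 81 (mod 189)
150^8 ≡ 81^2 = 6561 ≡ 135 (mod 189)
150^16 ≡ 135^2 = 18225 ≡ 81 (mod 189)
150^32 ≡ 81^2 = 6561 ≡ 135 (mod 189)
150^64 ≡ 135^2 = 18225 ≡ 81 (mod 189)
150^128 ≡ 81^2 = 6561 ≡ 135 (mod 189)
150^256 ≡ 135^2 = 18225 ≡ 81 (mod 189)
150^512 ≡ 81^2 = 6561 ≡ 135 (mod 189)
150^1024 ≡ 135^2 = 18225 ≡ 81 (mod 189)
150^1043 = 150^1024 × 150^16 × 150^2 × 150^1 ≡ 81 × 81 × 9 × 150 (mod 189).
Accumulate the product:
81 × 81 = 6561 ≡ 135
135 × 9 = 1215 ≡ 81
81 × 150 = 12150 ≡ 54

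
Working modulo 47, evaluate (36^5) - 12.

6

(36)^5 ≡ 18 (mod 47)
18 - 12 = 6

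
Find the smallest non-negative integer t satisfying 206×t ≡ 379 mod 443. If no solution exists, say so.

47

gcd(206, 443) = 1, so a unique solution mod 443 exists.
206⁻¹ ≡ 200 (mod 443).
t ≡ 200×379 ≡ 47 (mod 443).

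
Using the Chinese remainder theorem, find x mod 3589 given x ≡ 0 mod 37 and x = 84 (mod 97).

37⁻¹ mod 97: 37·21 ≡ 1 (mod 97), so 37⁻¹ ≡ 21.
x = 0 + 37·((84 − 0)·21 mod 97) = 0 + 37·18 = 666.

666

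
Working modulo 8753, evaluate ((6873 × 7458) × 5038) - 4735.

6873 × 7458 = 51258834 ≡ 1266 (mod 8753)
1266 × 5038 = 6378108 ≡ 5924 (mod 8753)
5924 - 4735 = 1189

1189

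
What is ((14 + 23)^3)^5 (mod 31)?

14 + 23 = 37 ≡ 6 (mod 31)
(6)^3 ≡ 30 (mod 31)
(30)^5 ≡ 30 (mod 31)

30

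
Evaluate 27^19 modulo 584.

411

Compute successive squares:
27^1 ≡ 27 (mod 584)
27^2 ≡ 27^2 = 729 ≡ 145 (mod 584)
27^4 ≡ 145^2 = 21025 ≡ 1 (mod 584)
27^8 ≡ 1^2 = 1 (mod 584)
27^16 ≡ 1^2 = 1 (mod 584)
27^19 = 27^16 * 27^2 * 27^1 ≡ 1 * 145 * 27 (mod 584).
Accumulate the product:
1 * 145 = 145
145 * 27 = 3915 ≡ 411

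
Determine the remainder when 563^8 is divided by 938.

9

Using repeated squaring:
563^1 ≡ 563 (mod 938)
563^2 ≡ 563^2 = 316969 ≡ 863 (mod 938)
563^4 ≡ 863^2 = 744769 ≡ 935 (mod 938)
563^8 ≡ 935^2 = 874225 ≡ 9 (mod 938)
So 563^8 ≡ 9 (mod 938).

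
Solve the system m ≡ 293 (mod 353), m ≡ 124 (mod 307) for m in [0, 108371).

353⁻¹ mod 307: 353*287 ≡ 1 (mod 307), so 353⁻¹ ≡ 287.
m = 293 + 353*((124 − 293)*287 mod 307) = 293 + 353*3 = 1352.
Check: 1352 mod 353 = 293, 1352 mod 307 = 124. ✓

1352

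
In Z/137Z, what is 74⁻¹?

50

137 = 1*74 + 63
74 = 1*63 + 11
63 = 5*11 + 8
11 = 1*8 + 3
8 = 2*3 + 2
3 = 1*2 + 1
2 = 2*1 + 0
gcd(74, 137) = 1, so the inverse exists.
Back-substitute for 1:
1 = 1*3 − 1*2
  = −1*8 + 3*3
  = 3*11 − 4*8
  = −4*63 + 23*11
  = 23*74 − 27*63
  = −27*137 + 50*74
So 74⁻¹ ≡ 50 (mod 137).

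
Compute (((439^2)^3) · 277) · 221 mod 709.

(439)^2 ≡ 582 (mod 709)
(582)^3 ≡ 627 (mod 709)
627 · 277 = 173679 ≡ 683 (mod 709)
683 · 221 = 150943 ≡ 635 (mod 709)

635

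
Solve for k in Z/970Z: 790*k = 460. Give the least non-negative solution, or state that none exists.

19

gcd(790, 970) = 10, and 10 | 460, so solutions exist.
Divide through by 10: 79*k ≡ 46 (mod 97).
79⁻¹ ≡ 70 (mod 97).
k ≡ 70*46 ≡ 19 (mod 97).
The smallest non-negative solution is k = 19.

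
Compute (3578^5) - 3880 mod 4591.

200

(3578)^5 ≡ 4080 (mod 4591)
4080 - 3880 = 200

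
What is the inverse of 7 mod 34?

5

By the extended Euclidean algorithm:
34 = 4×7 + 6
7 = 1×6 + 1
6 = 6×1 + 0
gcd(7, 34) = 1, so the inverse exists.
Back-substitute for 1:
1 = 1×7 − 1×6
  = −1×34 + 5×7
So 7⁻¹ ≡ 5 (mod 34).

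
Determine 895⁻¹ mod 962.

201

Apply the Euclidean algorithm and back-substitute:
962 = 1×895 + 67
895 = 13×67 + 24
67 = 2×24 + 19
24 = 1×19 + 5
19 = 3×5 + 4
5 = 1×4 + 1
4 = 4×1 + 0
gcd(895, 962) = 1, so the inverse exists.
Back-substitute for 1:
1 = 1×5 − 1×4
  = −1×19 + 4×5
  = 4×24 − 5×19
  = −5×67 + 14×24
  = 14×895 − 187×67
  = −187×962 + 201×895
So 895⁻¹ ≡ 201 (mod 962).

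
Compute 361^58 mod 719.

305

Compute successive squares:
58 in binary is 111010, i.e. 58 = 32 + 16 + 8 + 2.
361^1 ≡ 361 (mod 719)
361^2 ≡ 361^2 = 130321 ≡ 182 (mod 719)
361^4 ≡ 182^2 = 33124 ≡ 50 (mod 719)
361^8 ≡ 50^2 = 2500 ≡ 343 (mod 719)
361^16 ≡ 343^2 = 117649 ≡ 452 (mod 719)
361^32 ≡ 452^2 = 204304 ≡ 108 (mod 719)
361^58 = 361^32 × 361^16 × 361^8 × 361^2 ≡ 108 × 452 × 343 × 182 (mod 719).
Accumulate the product:
108 × 452 = 48816 ≡ 643
643 × 343 = 220549 ≡ 535
535 × 182 = 97370 ≡ 305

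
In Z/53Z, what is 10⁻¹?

16

By the extended Euclidean algorithm:
53 = 5·10 + 3
10 = 3·3 + 1
3 = 3·1 + 0
gcd(10, 53) = 1, so the inverse exists.
Back-substitute for 1:
1 = 1·10 − 3·3
  = −3·53 + 16·10
So 10⁻¹ ≡ 16 (mod 53).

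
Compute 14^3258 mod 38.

14^1 ≡ 14 (mod 38)
14^2 ≡ 14^2 = 196 ≡ 6 (mod 38)
14^4 ≡ 6^2 = 36 (mod 38)
14^8 ≡ 36^2 = 1296 ≡ 4 (mod 38)
14^16 ≡ 4^2 = 16 (mod 38)
14^32 ≡ 16^2 = 256 ≡ 28 (mod 38)
14^64 ≡ 28^2 = 784 ≡ 24 (mod 38)
14^128 ≡ 24^2 = 576 ≡ 6 (mod 38)
14^256 ≡ 6^2 = 36 (mod 38)
14^512 ≡ 36^2 = 1296 ≡ 4 (mod 38)
14^1024 ≡ 4^2 = 16 (mod 38)
14^2048 ≡ 16^2 = 256 ≡ 28 (mod 38)
14^3258 = 14^2048 × 14^1024 × 14^128 × 14^32 × 14^16 × 14^8 × 14^2 ≡ 28 × 16 × 6 × 28 × 16 × 4 × 6 (mod 38).
Accumulate the product:
28 × 16 = 448 ≡ 30
30 × 6 = 180 ≡ 28
28 × 28 = 784 ≡ 24
24 × 16 = 384 ≡ 4
4 × 4 = 16
16 × 6 = 96 ≡ 20

20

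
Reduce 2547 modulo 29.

24

2547 = 87*29 + 24, so 2547 ≡ 24 (mod 29).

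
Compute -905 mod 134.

-905 = -7*134 + 33, so -905 ≡ 33 (mod 134).

33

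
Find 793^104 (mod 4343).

104 in binary is 1101000, i.e. 104 = 64 + 32 + 8.
793^1 ≡ 793 (mod 4343)
793^2 ≡ 793^2 = 628849 ≡ 3457 (mod 4343)
793^4 ≡ 3457^2 = 11950849 ≡ 3256 (mod 4343)
793^8 ≡ 3256^2 = 10601536 ≡ 273 (mod 4343)
793^16 ≡ 273^2 = 74529 ≡ 698 (mod 4343)
793^32 ≡ 698^2 = 487204 ≡ 788 (mod 4343)
793^64 ≡ 788^2 = 620944 ≡ 4238 (mod 4343)
793^104 = 793^64 · 793^32 · 793^8 ≡ 4238 · 788 · 273 (mod 4343).
Accumulate the product:
4238 · 788 = 3339544 ≡ 4120
4120 · 273 = 1124760 ≡ 4266

4266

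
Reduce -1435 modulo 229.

-1435 = -7*229 + 168, so -1435 ≡ 168 (mod 229).

168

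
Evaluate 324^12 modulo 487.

324^1 ≡ 324 (mod 487)
324^2 ≡ 324^2 = 104976 ≡ 271 (mod 487)
324^4 ≡ 271^2 = 73441 ≡ 391 (mod 487)
324^8 ≡ 391^2 = 152881 ≡ 450 (mod 487)
324^12 = 324^8 * 324^4 ≡ 450 * 391 (mod 487).
450 * 391 = 175950 ≡ 143 (mod 487).

143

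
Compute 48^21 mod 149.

99

By square-and-multiply:
21 in binary is 10101, i.e. 21 = 16 + 4 + 1.
48^1 ≡ 48 (mod 149)
48^2 ≡ 48^2 = 2304 ≡ 69 (mod 149)
48^4 ≡ 69^2 = 4761 ≡ 142 (mod 149)
48^8 ≡ 142^2 = 20164 ≡ 49 (mod 149)
48^16 ≡ 49^2 = 2401 ≡ 17 (mod 149)
48^21 = 48^16 × 48^4 × 48^1 ≡ 17 × 142 × 48 (mod 149).
Accumulate the product:
17 × 142 = 2414 ≡ 30
30 × 48 = 1440 ≡ 99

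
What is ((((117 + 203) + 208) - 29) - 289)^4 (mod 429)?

117 + 203 = 320
320 + 208 = 528 ≡ 99 (mod 429)
99 - 29 = 70
70 - 289 = -219 ≡ 210 (mod 429)
(210)^4 ≡ 276 (mod 429)

276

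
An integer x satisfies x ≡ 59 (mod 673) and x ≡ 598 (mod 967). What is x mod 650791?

541151

673⁻¹ mod 967: 673·694 ≡ 1 (mod 967), so 673⁻¹ ≡ 694.
x = 59 + 673·((598 − 59)·694 mod 967) = 59 + 673·804 = 541151.
Check: 541151 mod 673 = 59, 541151 mod 967 = 598. ✓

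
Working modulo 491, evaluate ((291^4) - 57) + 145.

483

(291)^4 ≡ 395 (mod 491)
395 - 57 = 338
338 + 145 = 483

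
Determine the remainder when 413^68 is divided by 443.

Using repeated squaring:
413^1 ≡ 413 (mod 443)
413^2 ≡ 413^2 = 170569 ≡ 14 (mod 443)
413^4 ≡ 14^2 = 196 (mod 443)
413^8 ≡ 196^2 = 38416 ≡ 318 (mod 443)
413^16 ≡ 318^2 = 101124 ≡ 120 (mod 443)
413^32 ≡ 120^2 = 14400 ≡ 224 (mod 443)
413^64 ≡ 224^2 = 50176 ≡ 117 (mod 443)
413^68 = 413^64 × 413^4 ≡ 117 × 196 (mod 443).
117 × 196 = 22932 ≡ 339 (mod 443).

339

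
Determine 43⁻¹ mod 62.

Run the extended Euclidean algorithm:
62 = 1×43 + 19
43 = 2×19 + 5
19 = 3×5 + 4
5 = 1×4 + 1
4 = 4×1 + 0
gcd(43, 62) = 1, so the inverse exists.
Bézout: 1 = −9×62 + 13×43.
So 43⁻¹ ≡ 13 (mod 62).

13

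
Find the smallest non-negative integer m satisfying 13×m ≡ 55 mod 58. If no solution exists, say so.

31

gcd(13, 58) = 1, so a unique solution mod 58 exists.
13⁻¹ ≡ 9 (mod 58).
m ≡ 9×55 ≡ 31 (mod 58).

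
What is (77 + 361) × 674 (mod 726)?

77 + 361 = 438
438 × 674 = 295212 ≡ 456 (mod 726)

456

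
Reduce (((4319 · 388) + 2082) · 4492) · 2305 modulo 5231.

927

4319 · 388 = 1675772 ≡ 1852 (mod 5231)
1852 + 2082 = 3934
3934 · 4492 = 17671528 ≡ 1210 (mod 5231)
1210 · 2305 = 2789050 ≡ 927 (mod 5231)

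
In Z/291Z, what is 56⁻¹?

26

Run the extended Euclidean algorithm:
291 = 5·56 + 11
56 = 5·11 + 1
11 = 11·1 + 0
gcd(56, 291) = 1, so the inverse exists.
Bézout: 1 = −5·291 + 26·56.
So 56⁻¹ ≡ 26 (mod 291).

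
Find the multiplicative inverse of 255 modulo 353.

18

353 = 1×255 + 98
255 = 2×98 + 59
98 = 1×59 + 39
59 = 1×39 + 20
39 = 1×20 + 19
20 = 1×19 + 1
19 = 19×1 + 0
gcd(255, 353) = 1, so the inverse exists.
Back-substitute for 1:
1 = 1×20 − 1×19
  = −1×39 + 2×20
  = 2×59 − 3×39
  = −3×98 + 5×59
  = 5×255 − 13×98
  = −13×353 + 18×255
So 255⁻¹ ≡ 18 (mod 353).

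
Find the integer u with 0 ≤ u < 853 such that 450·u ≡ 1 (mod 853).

726

By the extended Euclidean algorithm:
853 = 1*450 + 403
450 = 1*403 + 47
403 = 8*47 + 27
47 = 1*27 + 20
27 = 1*20 + 7
20 = 2*7 + 6
7 = 1*6 + 1
6 = 6*1 + 0
gcd(450, 853) = 1, so the inverse exists.
Bézout: 1 = 67*853 − 127*450.
So 450⁻¹ ≡ −127 ≡ 726 (mod 853).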